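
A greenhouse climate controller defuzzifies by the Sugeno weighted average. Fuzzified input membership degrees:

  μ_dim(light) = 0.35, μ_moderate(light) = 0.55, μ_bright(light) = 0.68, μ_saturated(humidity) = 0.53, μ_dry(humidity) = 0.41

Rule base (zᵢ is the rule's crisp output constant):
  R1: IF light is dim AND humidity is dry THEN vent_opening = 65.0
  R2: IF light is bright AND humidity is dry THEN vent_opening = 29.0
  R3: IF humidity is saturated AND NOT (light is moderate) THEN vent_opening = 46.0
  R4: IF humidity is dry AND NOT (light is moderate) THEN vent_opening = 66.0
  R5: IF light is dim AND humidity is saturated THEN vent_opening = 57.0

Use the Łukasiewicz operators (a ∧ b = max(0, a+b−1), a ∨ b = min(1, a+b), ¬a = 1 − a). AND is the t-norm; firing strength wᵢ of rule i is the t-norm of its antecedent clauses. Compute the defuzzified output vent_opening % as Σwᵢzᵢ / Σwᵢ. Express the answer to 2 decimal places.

29.00

R1 (z=65.0): dim=0.35, dry=0.41; AND[max(0, a+b−1)] → w = 0.00
R2 (z=29.0): bright=0.68, dry=0.41; AND[max(0, a+b−1)] → w = 0.09
R3 (z=46.0): saturated=0.53, ¬moderate=1−0.55=0.45; AND[max(0, a+b−1)] → w = 0.00
R4 (z=66.0): dry=0.41, ¬moderate=1−0.55=0.45; AND[max(0, a+b−1)] → w = 0.00
R5 (z=57.0): dim=0.35, saturated=0.53; AND[max(0, a+b−1)] → w = 0.00
Weighted average = (0.00·65.0 + 0.09·29.0 + 0.00·46.0 + 0.00·66.0 + 0.00·57.0) / (0.00 + 0.09 + 0.00 + 0.00 + 0.00)
  = 2.6100 / 0.0900 = 29.00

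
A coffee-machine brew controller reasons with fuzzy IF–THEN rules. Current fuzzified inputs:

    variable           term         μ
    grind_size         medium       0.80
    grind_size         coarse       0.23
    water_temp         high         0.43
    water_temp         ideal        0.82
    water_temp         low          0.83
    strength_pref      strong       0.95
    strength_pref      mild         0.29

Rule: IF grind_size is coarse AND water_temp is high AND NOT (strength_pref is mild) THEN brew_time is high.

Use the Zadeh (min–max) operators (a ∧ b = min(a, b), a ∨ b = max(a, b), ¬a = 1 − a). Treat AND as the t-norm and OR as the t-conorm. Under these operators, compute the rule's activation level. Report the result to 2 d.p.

0.23

firing strength: coarse=0.23, high=0.43, ¬mild=1−0.29=0.71; AND[min(a, b)] → w = 0.23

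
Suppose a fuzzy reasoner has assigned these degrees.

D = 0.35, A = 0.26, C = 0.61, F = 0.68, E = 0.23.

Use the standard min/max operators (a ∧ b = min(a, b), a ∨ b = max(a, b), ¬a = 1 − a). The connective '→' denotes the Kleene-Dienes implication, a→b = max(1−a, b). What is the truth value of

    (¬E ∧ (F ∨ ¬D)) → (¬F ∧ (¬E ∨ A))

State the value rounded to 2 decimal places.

0.32

¬E = 1 − 0.23 = 0.77
¬D = 1 − 0.35 = 0.65
F ∨ ¬D = max(a, b) on (0.68, 0.65) = 0.68
¬E ∧ (F ∨ ¬D) = min(a, b) on (0.77, 0.68) = 0.68
¬F = 1 − 0.68 = 0.32
¬E = 1 − 0.23 = 0.77
¬E ∨ A = max(a, b) on (0.77, 0.26) = 0.77
¬F ∧ (¬E ∨ A) = min(a, b) on (0.32, 0.77) = 0.32
(¬E ∧ (F ∨ ¬D)) → (¬F ∧ (¬E ∨ A))  [Kleene-Dienes: max(1−a, b)] with a=0.68, b=0.32 → 0.32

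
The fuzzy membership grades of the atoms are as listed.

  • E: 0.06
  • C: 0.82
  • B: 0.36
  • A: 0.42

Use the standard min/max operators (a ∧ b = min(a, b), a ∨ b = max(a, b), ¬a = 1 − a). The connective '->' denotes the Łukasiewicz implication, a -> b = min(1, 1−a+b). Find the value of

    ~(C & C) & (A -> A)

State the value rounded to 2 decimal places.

C & C = min(a, b) on (0.82, 0.82) = 0.82
~(C & C) = 1 − 0.82 = 0.18
A -> A  [Łukasiewicz: min(1, 1−a+b)] with a=0.42, b=0.42 → 1.00
~(C & C) & (A -> A) = min(a, b) on (0.18, 1.00) = 0.18

0.18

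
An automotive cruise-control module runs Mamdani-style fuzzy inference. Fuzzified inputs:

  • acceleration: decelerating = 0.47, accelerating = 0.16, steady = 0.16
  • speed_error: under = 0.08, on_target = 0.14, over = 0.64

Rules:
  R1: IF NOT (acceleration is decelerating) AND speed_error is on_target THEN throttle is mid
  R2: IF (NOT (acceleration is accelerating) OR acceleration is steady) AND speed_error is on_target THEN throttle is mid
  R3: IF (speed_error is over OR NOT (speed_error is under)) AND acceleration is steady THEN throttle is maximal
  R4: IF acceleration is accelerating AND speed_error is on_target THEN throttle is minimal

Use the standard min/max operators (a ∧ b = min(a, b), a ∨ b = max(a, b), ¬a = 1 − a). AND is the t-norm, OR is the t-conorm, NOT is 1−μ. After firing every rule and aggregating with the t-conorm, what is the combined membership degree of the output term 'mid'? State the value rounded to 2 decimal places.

0.14

R1: ¬decelerating=1−0.47=0.53, on_target=0.14; AND[min(a, b)] → w = 0.14
R2: (¬accelerating=1−0.16=0.84 OR steady=0.16) = 0.84; AND[min(a, b)] with on_target=0.14 → w = 0.14
R3: (over=0.64 OR ¬under=1−0.08=0.92) = 0.92; AND[min(a, b)] with steady=0.16 → w = 0.16
R4: accelerating=0.16, on_target=0.14; AND[min(a, b)] → w = 0.14
Rules with consequent 'mid': {R1, R2} → strengths 0.14, 0.14
Aggregate via t-conorm [max(a, b)]: 0.14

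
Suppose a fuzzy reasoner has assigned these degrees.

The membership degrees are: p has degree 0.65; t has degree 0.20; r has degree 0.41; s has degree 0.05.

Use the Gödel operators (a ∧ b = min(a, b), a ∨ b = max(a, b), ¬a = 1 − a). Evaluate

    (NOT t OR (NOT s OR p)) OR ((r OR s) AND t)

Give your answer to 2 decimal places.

0.95

NOT t = 1 − 0.20 = 0.80
NOT s = 1 − 0.05 = 0.95
NOT s OR p = max(a, b) on (0.95, 0.65) = 0.95
NOT t OR (NOT s OR p) = max(a, b) on (0.80, 0.95) = 0.95
r OR s = max(a, b) on (0.41, 0.05) = 0.41
(r OR s) AND t = min(a, b) on (0.41, 0.20) = 0.20
(NOT t OR (NOT s OR p)) OR ((r OR s) AND t) = max(a, b) on (0.95, 0.20) = 0.95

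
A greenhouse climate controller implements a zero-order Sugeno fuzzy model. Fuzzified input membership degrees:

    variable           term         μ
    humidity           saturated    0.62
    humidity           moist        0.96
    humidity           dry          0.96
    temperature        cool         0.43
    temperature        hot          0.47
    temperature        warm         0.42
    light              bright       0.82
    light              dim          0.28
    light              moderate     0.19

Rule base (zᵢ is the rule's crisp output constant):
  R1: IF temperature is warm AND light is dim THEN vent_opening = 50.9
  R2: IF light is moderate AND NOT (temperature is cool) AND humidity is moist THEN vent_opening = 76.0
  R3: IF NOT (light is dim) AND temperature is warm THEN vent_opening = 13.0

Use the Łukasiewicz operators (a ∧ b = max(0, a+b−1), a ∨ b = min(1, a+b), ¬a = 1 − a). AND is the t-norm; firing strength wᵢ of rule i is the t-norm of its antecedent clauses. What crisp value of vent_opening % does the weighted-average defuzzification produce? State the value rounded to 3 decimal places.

R1 (z=50.9): warm=0.42, dim=0.28; AND[max(0, a+b−1)] → w = 0.00
R2 (z=76.0): moderate=0.19, ¬cool=1−0.43=0.57, moist=0.96; AND[max(0, a+b−1)] → w = 0.00
R3 (z=13.0): ¬dim=1−0.28=0.72, warm=0.42; AND[max(0, a+b−1)] → w = 0.14
Weighted average = (0.00·50.9 + 0.00·76.0 + 0.14·13.0) / (0.00 + 0.00 + 0.14)
  = 1.8200 / 0.1400 = 13.000

13.000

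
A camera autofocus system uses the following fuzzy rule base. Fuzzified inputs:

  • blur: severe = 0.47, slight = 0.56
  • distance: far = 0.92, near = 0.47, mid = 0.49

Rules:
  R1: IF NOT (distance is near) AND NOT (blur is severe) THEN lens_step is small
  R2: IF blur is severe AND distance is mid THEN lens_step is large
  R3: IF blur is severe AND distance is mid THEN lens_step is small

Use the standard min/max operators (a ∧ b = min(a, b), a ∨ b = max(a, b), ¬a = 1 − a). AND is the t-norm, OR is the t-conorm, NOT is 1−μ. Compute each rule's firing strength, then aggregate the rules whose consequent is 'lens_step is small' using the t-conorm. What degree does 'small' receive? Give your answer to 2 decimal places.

0.53

R1: ¬near=1−0.47=0.53, ¬severe=1−0.47=0.53; AND[min(a, b)] → w = 0.53
R2: severe=0.47, mid=0.49; AND[min(a, b)] → w = 0.47
R3: severe=0.47, mid=0.49; AND[min(a, b)] → w = 0.47
Rules with consequent 'small': {R1, R3} → strengths 0.53, 0.47
Aggregate via t-conorm [max(a, b)]: 0.53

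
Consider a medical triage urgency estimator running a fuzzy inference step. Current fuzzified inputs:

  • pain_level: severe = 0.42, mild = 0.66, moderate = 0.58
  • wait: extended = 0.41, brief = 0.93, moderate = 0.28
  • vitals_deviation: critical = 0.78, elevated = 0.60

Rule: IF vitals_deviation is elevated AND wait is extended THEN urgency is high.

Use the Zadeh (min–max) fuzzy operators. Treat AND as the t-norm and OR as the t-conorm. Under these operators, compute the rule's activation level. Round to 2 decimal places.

0.41

firing strength: elevated=0.60, extended=0.41; AND[min(a, b)] → w = 0.41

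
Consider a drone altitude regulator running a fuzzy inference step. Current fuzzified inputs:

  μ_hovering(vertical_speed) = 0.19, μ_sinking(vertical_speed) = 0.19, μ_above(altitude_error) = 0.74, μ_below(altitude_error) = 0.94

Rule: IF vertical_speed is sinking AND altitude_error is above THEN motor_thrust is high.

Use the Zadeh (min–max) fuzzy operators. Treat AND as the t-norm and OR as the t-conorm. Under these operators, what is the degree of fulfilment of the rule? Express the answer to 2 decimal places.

firing strength: sinking=0.19, above=0.74; AND[min(a, b)] → w = 0.19

0.19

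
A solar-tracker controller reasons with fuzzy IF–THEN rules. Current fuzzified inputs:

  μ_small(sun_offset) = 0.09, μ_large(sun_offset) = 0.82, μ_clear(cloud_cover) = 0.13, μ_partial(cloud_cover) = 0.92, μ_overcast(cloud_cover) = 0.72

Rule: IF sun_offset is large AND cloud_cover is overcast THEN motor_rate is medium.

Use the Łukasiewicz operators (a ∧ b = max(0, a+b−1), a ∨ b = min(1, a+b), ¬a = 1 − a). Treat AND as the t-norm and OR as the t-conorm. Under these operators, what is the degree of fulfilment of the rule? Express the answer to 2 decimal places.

firing strength: large=0.82, overcast=0.72; AND[max(0, a+b−1)] → w = 0.54

0.54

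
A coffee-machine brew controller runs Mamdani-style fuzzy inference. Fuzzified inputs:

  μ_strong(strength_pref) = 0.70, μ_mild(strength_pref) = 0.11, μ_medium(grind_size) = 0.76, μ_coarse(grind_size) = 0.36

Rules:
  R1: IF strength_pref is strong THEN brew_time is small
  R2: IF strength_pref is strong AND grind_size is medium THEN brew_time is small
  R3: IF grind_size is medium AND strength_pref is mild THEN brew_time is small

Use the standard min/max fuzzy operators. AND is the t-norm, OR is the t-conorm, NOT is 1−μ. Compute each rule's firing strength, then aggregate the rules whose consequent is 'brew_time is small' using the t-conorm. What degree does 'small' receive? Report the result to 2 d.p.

R1: strong=0.70 → w = 0.70
R2: strong=0.70, medium=0.76; AND[min(a, b)] → w = 0.70
R3: medium=0.76, mild=0.11; AND[min(a, b)] → w = 0.11
Rules with consequent 'small': {R1, R2, R3} → strengths 0.70, 0.70, 0.11
Aggregate via t-conorm [max(a, b)]: 0.70

0.70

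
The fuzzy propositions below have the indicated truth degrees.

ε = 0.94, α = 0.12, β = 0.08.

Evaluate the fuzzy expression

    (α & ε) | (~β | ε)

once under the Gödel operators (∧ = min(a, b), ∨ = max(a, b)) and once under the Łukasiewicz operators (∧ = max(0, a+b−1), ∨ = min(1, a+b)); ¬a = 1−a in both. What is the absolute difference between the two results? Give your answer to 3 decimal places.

Under Gödel:
  α & ε = min(a, b) on (0.12, 0.94) = 0.12
  ~β = 1 − 0.08 = 0.92
  ~β | ε = max(a, b) on (0.92, 0.94) = 0.94
  (α & ε) | (~β | ε) = max(a, b) on (0.12, 0.94) = 0.94
  → value = 0.9400
Under Łukasiewicz:
  α & ε = max(0, a+b−1) on (0.12, 0.94) = 0.06
  ~β = 1 − 0.08 = 0.92
  ~β | ε = min(1, a+b) on (0.92, 0.94) = 1.00
  (α & ε) | (~β | ε) = min(1, a+b) on (0.06, 1.00) = 1.00
  → value = 1.0000
|0.9400 − 1.0000| = 0.060

0.060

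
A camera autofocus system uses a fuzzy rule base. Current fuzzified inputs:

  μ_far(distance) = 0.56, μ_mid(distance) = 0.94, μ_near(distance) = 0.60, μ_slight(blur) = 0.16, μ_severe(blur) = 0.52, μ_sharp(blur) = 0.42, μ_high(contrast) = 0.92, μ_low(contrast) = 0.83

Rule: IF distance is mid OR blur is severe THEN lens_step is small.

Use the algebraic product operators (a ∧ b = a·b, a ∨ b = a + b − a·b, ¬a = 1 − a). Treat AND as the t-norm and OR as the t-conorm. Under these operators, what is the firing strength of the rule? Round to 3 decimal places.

firing strength: mid=0.94, severe=0.52; OR[a + b − a·b] → w = 0.9712

0.971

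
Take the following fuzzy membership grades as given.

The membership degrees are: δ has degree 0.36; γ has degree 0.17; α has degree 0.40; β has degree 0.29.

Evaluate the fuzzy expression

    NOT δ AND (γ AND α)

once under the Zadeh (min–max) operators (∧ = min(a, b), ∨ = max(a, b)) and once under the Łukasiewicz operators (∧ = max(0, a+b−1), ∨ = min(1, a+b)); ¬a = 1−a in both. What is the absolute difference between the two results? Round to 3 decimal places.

Under Zadeh (min–max):
  NOT δ = 1 − 0.36 = 0.64
  γ AND α = min(a, b) on (0.17, 0.40) = 0.17
  NOT δ AND (γ AND α) = min(a, b) on (0.64, 0.17) = 0.17
  → value = 0.1700
Under Łukasiewicz:
  NOT δ = 1 − 0.36 = 0.64
  γ AND α = max(0, a+b−1) on (0.17, 0.40) = 0.00
  NOT δ AND (γ AND α) = max(0, a+b−1) on (0.64, 0.00) = 0.00
  → value = 0.0000
|0.1700 − 0.0000| = 0.170

0.170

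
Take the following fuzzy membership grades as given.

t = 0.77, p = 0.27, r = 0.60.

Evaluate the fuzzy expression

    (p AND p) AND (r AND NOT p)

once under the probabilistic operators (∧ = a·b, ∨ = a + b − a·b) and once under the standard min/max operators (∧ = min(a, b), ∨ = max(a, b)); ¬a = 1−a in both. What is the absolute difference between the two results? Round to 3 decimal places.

Under probabilistic:
  p AND p = a·b on (0.2700, 0.2700) = 0.0729
  NOT p = 1 − 0.2700 = 0.7300
  r AND NOT p = a·b on (0.6000, 0.7300) = 0.4380
  (p AND p) AND (r AND NOT p) = a·b on (0.0729, 0.4380) = 0.0319
  → value = 0.0319
Under standard min/max:
  p AND p = min(a, b) on (0.27, 0.27) = 0.27
  NOT p = 1 − 0.27 = 0.73
  r AND NOT p = min(a, b) on (0.60, 0.73) = 0.60
  (p AND p) AND (r AND NOT p) = min(a, b) on (0.27, 0.60) = 0.27
  → value = 0.2700
|0.0319 − 0.2700| = 0.238

0.238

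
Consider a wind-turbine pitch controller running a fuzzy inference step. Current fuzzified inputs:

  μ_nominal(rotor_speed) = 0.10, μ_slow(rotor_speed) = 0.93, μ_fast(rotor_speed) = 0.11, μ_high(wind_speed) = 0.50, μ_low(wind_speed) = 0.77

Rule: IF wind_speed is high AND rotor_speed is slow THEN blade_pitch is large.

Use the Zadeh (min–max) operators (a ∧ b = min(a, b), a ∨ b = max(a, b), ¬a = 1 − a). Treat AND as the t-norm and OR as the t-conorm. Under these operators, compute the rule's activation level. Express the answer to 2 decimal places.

0.50

firing strength: high=0.50, slow=0.93; AND[min(a, b)] → w = 0.50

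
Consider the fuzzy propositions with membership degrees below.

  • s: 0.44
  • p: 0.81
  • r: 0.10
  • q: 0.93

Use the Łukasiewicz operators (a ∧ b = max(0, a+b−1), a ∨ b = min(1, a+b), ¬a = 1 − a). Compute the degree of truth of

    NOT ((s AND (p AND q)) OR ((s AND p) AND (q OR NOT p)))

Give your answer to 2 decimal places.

0.57

p AND q = max(0, a+b−1) on (0.81, 0.93) = 0.74
s AND (p AND q) = max(0, a+b−1) on (0.44, 0.74) = 0.18
s AND p = max(0, a+b−1) on (0.44, 0.81) = 0.25
NOT p = 1 − 0.81 = 0.19
q OR NOT p = min(1, a+b) on (0.93, 0.19) = 1.00
(s AND p) AND (q OR NOT p) = max(0, a+b−1) on (0.25, 1.00) = 0.25
(s AND (p AND q)) OR ((s AND p) AND (q OR NOT p)) = min(1, a+b) on (0.18, 0.25) = 0.43
NOT ((s AND (p AND q)) OR ((s AND p) AND (q OR NOT p))) = 1 − 0.43 = 0.57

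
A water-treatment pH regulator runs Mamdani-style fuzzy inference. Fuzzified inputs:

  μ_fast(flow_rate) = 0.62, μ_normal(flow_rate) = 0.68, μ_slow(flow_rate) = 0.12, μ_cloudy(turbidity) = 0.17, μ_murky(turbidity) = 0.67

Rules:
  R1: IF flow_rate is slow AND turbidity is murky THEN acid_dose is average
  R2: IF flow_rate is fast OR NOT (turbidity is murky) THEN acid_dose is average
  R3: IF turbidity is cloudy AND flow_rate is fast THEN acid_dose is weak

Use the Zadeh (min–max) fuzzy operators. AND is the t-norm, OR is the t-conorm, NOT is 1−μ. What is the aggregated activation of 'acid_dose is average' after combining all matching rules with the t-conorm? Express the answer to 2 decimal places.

R1: slow=0.12, murky=0.67; AND[min(a, b)] → w = 0.12
R2: fast=0.62, ¬murky=1−0.67=0.33; OR[max(a, b)] → w = 0.62
R3: cloudy=0.17, fast=0.62; AND[min(a, b)] → w = 0.17
Rules with consequent 'average': {R1, R2} → strengths 0.12, 0.62
Aggregate via t-conorm [max(a, b)]: 0.62

0.62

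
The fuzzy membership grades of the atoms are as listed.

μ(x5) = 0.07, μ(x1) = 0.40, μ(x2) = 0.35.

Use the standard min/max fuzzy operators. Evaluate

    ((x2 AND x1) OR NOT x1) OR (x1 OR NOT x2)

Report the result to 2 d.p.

0.65

x2 AND x1 = min(a, b) on (0.35, 0.40) = 0.35
NOT x1 = 1 − 0.40 = 0.60
(x2 AND x1) OR NOT x1 = max(a, b) on (0.35, 0.60) = 0.60
NOT x2 = 1 − 0.35 = 0.65
x1 OR NOT x2 = max(a, b) on (0.40, 0.65) = 0.65
((x2 AND x1) OR NOT x1) OR (x1 OR NOT x2) = max(a, b) on (0.60, 0.65) = 0.65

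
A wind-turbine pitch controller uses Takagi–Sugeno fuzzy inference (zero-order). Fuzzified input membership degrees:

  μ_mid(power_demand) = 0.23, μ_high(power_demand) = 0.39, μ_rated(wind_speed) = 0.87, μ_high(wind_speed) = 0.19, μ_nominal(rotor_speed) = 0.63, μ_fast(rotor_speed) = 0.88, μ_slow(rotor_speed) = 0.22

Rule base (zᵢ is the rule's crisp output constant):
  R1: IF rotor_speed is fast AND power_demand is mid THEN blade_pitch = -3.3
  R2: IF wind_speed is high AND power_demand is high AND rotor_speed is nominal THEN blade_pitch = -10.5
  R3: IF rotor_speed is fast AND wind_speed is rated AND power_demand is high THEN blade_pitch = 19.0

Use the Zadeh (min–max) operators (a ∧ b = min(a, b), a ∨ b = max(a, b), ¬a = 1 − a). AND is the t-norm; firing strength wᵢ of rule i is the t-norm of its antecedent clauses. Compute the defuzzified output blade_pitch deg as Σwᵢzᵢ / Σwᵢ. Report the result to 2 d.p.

5.75

R1 (z=-3.3): fast=0.88, mid=0.23; AND[min(a, b)] → w = 0.23
R2 (z=-10.5): high=0.19, high=0.39, nominal=0.63; AND[min(a, b)] → w = 0.19
R3 (z=19.0): fast=0.88, rated=0.87, high=0.39; AND[min(a, b)] → w = 0.39
Weighted average = (0.23·-3.3 + 0.19·-10.5 + 0.39·19.0) / (0.23 + 0.19 + 0.39)
  = 4.6560 / 0.8100 = 5.75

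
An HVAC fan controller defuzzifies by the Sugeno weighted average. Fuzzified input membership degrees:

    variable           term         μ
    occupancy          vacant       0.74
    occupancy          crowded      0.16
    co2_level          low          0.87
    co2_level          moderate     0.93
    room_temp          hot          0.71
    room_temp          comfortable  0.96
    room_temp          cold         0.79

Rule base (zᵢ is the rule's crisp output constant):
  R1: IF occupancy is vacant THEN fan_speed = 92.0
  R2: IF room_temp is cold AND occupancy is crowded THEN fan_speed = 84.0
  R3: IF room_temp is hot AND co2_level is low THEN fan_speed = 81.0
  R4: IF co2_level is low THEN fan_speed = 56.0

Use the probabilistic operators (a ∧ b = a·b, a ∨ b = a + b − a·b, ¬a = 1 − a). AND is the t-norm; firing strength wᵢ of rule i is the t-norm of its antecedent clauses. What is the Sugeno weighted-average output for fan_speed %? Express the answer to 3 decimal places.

R1 (z=92.0): vacant=0.74 → w = 0.7400
R2 (z=84.0): cold=0.79, crowded=0.16; AND[a·b] → w = 0.1264
R3 (z=81.0): hot=0.71, low=0.87; AND[a·b] → w = 0.6177
R4 (z=56.0): low=0.87 → w = 0.8700
Weighted average = (0.7400·92.0 + 0.1264·84.0 + 0.6177·81.0 + 0.8700·56.0) / (0.7400 + 0.1264 + 0.6177 + 0.8700)
  = 177.4513 / 2.3541 = 75.380

75.380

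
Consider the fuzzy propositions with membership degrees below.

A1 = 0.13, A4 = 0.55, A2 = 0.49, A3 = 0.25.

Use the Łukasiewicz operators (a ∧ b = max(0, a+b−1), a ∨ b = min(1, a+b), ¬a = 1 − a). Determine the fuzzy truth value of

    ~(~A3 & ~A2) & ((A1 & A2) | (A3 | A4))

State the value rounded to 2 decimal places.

0.54

~A3 = 1 − 0.25 = 0.75
~A2 = 1 − 0.49 = 0.51
~A3 & ~A2 = max(0, a+b−1) on (0.75, 0.51) = 0.26
~(~A3 & ~A2) = 1 − 0.26 = 0.74
A1 & A2 = max(0, a+b−1) on (0.13, 0.49) = 0.00
A3 | A4 = min(1, a+b) on (0.25, 0.55) = 0.80
(A1 & A2) | (A3 | A4) = min(1, a+b) on (0.00, 0.80) = 0.80
~(~A3 & ~A2) & ((A1 & A2) | (A3 | A4)) = max(0, a+b−1) on (0.74, 0.80) = 0.54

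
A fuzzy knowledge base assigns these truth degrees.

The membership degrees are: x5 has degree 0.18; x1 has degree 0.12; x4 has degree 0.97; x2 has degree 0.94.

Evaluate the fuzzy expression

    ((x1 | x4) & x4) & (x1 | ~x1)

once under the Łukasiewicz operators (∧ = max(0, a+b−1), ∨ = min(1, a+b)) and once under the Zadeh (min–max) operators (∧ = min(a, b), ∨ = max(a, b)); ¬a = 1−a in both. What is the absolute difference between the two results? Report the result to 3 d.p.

0.090

Under Łukasiewicz:
  x1 | x4 = min(1, a+b) on (0.12, 0.97) = 1.00
  (x1 | x4) & x4 = max(0, a+b−1) on (1.00, 0.97) = 0.97
  ~x1 = 1 − 0.12 = 0.88
  x1 | ~x1 = min(1, a+b) on (0.12, 0.88) = 1.00
  ((x1 | x4) & x4) & (x1 | ~x1) = max(0, a+b−1) on (0.97, 1.00) = 0.97
  → value = 0.9700
Under Zadeh (min–max):
  x1 | x4 = max(a, b) on (0.12, 0.97) = 0.97
  (x1 | x4) & x4 = min(a, b) on (0.97, 0.97) = 0.97
  ~x1 = 1 − 0.12 = 0.88
  x1 | ~x1 = max(a, b) on (0.12, 0.88) = 0.88
  ((x1 | x4) & x4) & (x1 | ~x1) = min(a, b) on (0.97, 0.88) = 0.88
  → value = 0.8800
|0.9700 − 0.8800| = 0.090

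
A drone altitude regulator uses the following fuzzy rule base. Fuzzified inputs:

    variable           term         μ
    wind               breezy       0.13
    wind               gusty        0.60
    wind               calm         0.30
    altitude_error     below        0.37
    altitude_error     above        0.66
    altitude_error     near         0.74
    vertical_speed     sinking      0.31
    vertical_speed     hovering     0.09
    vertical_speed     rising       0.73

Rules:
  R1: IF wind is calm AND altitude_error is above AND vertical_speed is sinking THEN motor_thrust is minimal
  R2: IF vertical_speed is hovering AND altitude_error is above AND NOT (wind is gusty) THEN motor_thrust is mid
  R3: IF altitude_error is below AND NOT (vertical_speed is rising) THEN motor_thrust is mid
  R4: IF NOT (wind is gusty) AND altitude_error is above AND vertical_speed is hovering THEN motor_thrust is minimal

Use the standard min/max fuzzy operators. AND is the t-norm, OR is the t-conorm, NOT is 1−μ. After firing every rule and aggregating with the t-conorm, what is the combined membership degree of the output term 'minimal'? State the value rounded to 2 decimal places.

0.30

R1: calm=0.30, above=0.66, sinking=0.31; AND[min(a, b)] → w = 0.30
R2: hovering=0.09, above=0.66, ¬gusty=1−0.60=0.40; AND[min(a, b)] → w = 0.09
R3: below=0.37, ¬rising=1−0.73=0.27; AND[min(a, b)] → w = 0.27
R4: ¬gusty=1−0.60=0.40, above=0.66, hovering=0.09; AND[min(a, b)] → w = 0.09
Rules with consequent 'minimal': {R1, R4} → strengths 0.30, 0.09
Aggregate via t-conorm [max(a, b)]: 0.30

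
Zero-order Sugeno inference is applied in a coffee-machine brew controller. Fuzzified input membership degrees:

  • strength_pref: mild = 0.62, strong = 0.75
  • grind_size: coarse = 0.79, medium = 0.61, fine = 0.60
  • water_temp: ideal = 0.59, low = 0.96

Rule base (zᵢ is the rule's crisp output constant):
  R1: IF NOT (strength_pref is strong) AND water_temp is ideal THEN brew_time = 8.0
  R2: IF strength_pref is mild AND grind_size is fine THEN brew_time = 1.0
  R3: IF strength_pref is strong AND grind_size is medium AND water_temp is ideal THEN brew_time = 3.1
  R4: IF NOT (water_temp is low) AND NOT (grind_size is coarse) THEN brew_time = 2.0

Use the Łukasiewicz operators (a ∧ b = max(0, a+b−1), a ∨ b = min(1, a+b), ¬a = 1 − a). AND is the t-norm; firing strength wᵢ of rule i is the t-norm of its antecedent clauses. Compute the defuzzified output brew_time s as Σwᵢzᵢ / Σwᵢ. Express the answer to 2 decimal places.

R1 (z=8.0): ¬strong=1−0.75=0.25, ideal=0.59; AND[max(0, a+b−1)] → w = 0.00
R2 (z=1.0): mild=0.62, fine=0.60; AND[max(0, a+b−1)] → w = 0.22
R3 (z=3.1): strong=0.75, medium=0.61, ideal=0.59; AND[max(0, a+b−1)] → w = 0.00
R4 (z=2.0): ¬low=1−0.96=0.04, ¬coarse=1−0.79=0.21; AND[max(0, a+b−1)] → w = 0.00
Weighted average = (0.00·8.0 + 0.22·1.0 + 0.00·3.1 + 0.00·2.0) / (0.00 + 0.22 + 0.00 + 0.00)
  = 0.2200 / 0.2200 = 1.00

1.00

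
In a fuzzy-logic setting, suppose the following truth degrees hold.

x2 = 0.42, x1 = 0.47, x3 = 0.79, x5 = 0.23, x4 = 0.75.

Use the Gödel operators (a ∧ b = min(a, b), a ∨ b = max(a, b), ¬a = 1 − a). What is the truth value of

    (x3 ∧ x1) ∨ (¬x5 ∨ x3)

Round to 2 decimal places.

0.79

x3 ∧ x1 = min(a, b) on (0.79, 0.47) = 0.47
¬x5 = 1 − 0.23 = 0.77
¬x5 ∨ x3 = max(a, b) on (0.77, 0.79) = 0.79
(x3 ∧ x1) ∨ (¬x5 ∨ x3) = max(a, b) on (0.47, 0.79) = 0.79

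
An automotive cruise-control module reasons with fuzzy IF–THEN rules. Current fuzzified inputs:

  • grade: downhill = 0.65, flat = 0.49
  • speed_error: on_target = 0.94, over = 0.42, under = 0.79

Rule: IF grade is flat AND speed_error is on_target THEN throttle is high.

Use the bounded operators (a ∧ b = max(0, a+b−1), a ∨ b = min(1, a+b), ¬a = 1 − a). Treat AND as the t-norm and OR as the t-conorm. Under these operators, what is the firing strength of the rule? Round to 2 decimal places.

0.43

firing strength: flat=0.49, on_target=0.94; AND[max(0, a+b−1)] → w = 0.43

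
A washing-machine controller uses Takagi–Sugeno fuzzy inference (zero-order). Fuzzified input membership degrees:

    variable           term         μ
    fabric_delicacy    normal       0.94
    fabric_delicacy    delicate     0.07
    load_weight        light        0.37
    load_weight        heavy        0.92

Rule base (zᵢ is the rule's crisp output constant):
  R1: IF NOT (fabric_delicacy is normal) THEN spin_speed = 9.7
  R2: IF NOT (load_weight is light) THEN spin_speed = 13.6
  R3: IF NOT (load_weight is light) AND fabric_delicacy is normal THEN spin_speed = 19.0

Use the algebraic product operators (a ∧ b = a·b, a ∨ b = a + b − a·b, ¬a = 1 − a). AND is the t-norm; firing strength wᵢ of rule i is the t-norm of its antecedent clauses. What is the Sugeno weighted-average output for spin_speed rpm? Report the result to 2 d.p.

15.91

R1 (z=9.7): ¬normal=1−0.94=0.06 → w = 0.0600
R2 (z=13.6): ¬light=1−0.37=0.63 → w = 0.6300
R3 (z=19.0): ¬light=1−0.37=0.63, normal=0.94; AND[a·b] → w = 0.5922
Weighted average = (0.0600·9.7 + 0.6300·13.6 + 0.5922·19.0) / (0.0600 + 0.6300 + 0.5922)
  = 20.4018 / 1.2822 = 15.91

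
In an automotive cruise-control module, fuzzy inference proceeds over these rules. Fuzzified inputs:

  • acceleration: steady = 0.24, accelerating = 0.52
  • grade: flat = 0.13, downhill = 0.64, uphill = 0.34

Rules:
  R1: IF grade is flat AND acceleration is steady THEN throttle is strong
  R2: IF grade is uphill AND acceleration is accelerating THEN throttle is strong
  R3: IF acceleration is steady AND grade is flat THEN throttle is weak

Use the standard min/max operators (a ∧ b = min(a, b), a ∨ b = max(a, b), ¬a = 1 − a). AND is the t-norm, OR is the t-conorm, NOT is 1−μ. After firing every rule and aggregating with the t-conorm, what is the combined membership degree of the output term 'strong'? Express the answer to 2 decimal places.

R1: flat=0.13, steady=0.24; AND[min(a, b)] → w = 0.13
R2: uphill=0.34, accelerating=0.52; AND[min(a, b)] → w = 0.34
R3: steady=0.24, flat=0.13; AND[min(a, b)] → w = 0.13
Rules with consequent 'strong': {R1, R2} → strengths 0.13, 0.34
Aggregate via t-conorm [max(a, b)]: 0.34

0.34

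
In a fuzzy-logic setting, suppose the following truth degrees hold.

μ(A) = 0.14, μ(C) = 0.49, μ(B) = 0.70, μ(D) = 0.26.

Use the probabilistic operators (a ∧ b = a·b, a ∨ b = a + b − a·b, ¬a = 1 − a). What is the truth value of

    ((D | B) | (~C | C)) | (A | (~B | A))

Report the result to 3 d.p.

D | B = a + b − a·b on (0.2600, 0.7000) = 0.7780
~C = 1 − 0.4900 = 0.5100
~C | C = a + b − a·b on (0.5100, 0.4900) = 0.7501
(D | B) | (~C | C) = a + b − a·b on (0.7780, 0.7501) = 0.9445
~B = 1 − 0.7000 = 0.3000
~B | A = a + b − a·b on (0.3000, 0.1400) = 0.3980
A | (~B | A) = a + b − a·b on (0.1400, 0.3980) = 0.4823
((D | B) | (~C | C)) | (A | (~B | A)) = a + b − a·b on (0.9445, 0.4823) = 0.9713

0.971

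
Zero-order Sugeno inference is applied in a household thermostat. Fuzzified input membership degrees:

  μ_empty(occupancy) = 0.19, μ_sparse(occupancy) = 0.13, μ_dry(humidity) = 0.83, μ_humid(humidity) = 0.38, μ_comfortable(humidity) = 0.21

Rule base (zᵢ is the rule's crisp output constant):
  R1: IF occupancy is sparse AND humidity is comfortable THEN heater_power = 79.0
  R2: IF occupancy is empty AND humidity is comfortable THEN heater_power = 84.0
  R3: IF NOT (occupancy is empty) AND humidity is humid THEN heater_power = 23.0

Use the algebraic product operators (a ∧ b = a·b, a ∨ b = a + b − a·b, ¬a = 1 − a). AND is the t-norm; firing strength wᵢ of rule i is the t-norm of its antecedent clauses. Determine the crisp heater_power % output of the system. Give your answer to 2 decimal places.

R1 (z=79.0): sparse=0.13, comfortable=0.21; AND[a·b] → w = 0.0273
R2 (z=84.0): empty=0.19, comfortable=0.21; AND[a·b] → w = 0.0399
R3 (z=23.0): ¬empty=1−0.19=0.81, humid=0.38; AND[a·b] → w = 0.3078
Weighted average = (0.0273·79.0 + 0.0399·84.0 + 0.3078·23.0) / (0.0273 + 0.0399 + 0.3078)
  = 12.5877 / 0.3750 = 33.57

33.57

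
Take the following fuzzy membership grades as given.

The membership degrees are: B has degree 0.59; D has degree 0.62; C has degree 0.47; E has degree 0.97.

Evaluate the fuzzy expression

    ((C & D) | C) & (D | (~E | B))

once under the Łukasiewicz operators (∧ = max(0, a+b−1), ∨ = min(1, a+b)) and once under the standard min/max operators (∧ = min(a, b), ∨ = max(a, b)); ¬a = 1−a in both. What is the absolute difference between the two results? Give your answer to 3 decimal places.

0.090

Under Łukasiewicz:
  C & D = max(0, a+b−1) on (0.47, 0.62) = 0.09
  (C & D) | C = min(1, a+b) on (0.09, 0.47) = 0.56
  ~E = 1 − 0.97 = 0.03
  ~E | B = min(1, a+b) on (0.03, 0.59) = 0.62
  D | (~E | B) = min(1, a+b) on (0.62, 0.62) = 1.00
  ((C & D) | C) & (D | (~E | B)) = max(0, a+b−1) on (0.56, 1.00) = 0.56
  → value = 0.5600
Under standard min/max:
  C & D = min(a, b) on (0.47, 0.62) = 0.47
  (C & D) | C = max(a, b) on (0.47, 0.47) = 0.47
  ~E = 1 − 0.97 = 0.03
  ~E | B = max(a, b) on (0.03, 0.59) = 0.59
  D | (~E | B) = max(a, b) on (0.62, 0.59) = 0.62
  ((C & D) | C) & (D | (~E | B)) = min(a, b) on (0.47, 0.62) = 0.47
  → value = 0.4700
|0.5600 − 0.4700| = 0.090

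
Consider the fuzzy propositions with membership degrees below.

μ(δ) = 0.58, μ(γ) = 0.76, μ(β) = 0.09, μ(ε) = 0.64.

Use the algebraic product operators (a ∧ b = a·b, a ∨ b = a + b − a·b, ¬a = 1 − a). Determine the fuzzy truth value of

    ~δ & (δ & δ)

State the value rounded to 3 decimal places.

~δ = 1 − 0.5800 = 0.4200
δ & δ = a·b on (0.5800, 0.5800) = 0.3364
~δ & (δ & δ) = a·b on (0.4200, 0.3364) = 0.1413

0.141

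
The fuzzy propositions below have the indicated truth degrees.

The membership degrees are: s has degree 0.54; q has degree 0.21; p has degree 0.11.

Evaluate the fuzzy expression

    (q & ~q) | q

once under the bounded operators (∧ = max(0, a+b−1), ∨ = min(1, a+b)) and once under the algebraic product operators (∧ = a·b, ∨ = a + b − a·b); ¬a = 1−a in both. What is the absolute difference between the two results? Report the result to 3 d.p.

0.131

Under bounded:
  ~q = 1 − 0.21 = 0.79
  q & ~q = max(0, a+b−1) on (0.21, 0.79) = 0.00
  (q & ~q) | q = min(1, a+b) on (0.00, 0.21) = 0.21
  → value = 0.2100
Under algebraic product:
  ~q = 1 − 0.2100 = 0.7900
  q & ~q = a·b on (0.2100, 0.7900) = 0.1659
  (q & ~q) | q = a + b − a·b on (0.1659, 0.2100) = 0.3411
  → value = 0.3411
|0.2100 − 0.3411| = 0.131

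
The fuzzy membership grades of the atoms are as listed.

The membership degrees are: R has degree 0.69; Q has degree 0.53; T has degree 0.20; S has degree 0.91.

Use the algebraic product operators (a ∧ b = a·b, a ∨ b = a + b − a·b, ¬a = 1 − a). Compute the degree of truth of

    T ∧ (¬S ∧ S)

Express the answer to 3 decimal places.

0.016

¬S = 1 − 0.9100 = 0.0900
¬S ∧ S = a·b on (0.0900, 0.9100) = 0.0819
T ∧ (¬S ∧ S) = a·b on (0.2000, 0.0819) = 0.0164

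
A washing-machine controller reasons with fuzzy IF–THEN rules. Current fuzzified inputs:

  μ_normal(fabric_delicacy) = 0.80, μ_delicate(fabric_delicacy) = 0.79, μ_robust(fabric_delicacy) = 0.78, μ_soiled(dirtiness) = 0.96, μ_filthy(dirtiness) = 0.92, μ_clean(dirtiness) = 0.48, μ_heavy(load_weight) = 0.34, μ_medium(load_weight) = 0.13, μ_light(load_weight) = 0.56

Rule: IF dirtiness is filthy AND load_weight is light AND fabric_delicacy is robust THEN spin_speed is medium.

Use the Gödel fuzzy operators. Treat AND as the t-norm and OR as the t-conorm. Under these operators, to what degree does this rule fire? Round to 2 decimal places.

firing strength: filthy=0.92, light=0.56, robust=0.78; AND[min(a, b)] → w = 0.56

0.56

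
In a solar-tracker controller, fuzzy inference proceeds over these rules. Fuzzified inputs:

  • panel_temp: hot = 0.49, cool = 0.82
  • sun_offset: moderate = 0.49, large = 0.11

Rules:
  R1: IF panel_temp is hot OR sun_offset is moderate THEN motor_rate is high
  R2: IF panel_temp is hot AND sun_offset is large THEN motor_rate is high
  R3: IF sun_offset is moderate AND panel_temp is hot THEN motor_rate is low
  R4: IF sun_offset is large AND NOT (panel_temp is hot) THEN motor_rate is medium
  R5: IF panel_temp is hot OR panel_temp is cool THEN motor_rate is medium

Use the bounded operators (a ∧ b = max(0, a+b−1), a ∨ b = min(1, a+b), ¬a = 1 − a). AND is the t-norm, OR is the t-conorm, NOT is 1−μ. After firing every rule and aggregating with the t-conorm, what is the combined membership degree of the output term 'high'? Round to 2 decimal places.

0.98

R1: hot=0.49, moderate=0.49; OR[min(1, a+b)] → w = 0.98
R2: hot=0.49, large=0.11; AND[max(0, a+b−1)] → w = 0.00
R3: moderate=0.49, hot=0.49; AND[max(0, a+b−1)] → w = 0.00
R4: large=0.11, ¬hot=1−0.49=0.51; AND[max(0, a+b−1)] → w = 0.00
R5: hot=0.49, cool=0.82; OR[min(1, a+b)] → w = 1.00
Rules with consequent 'high': {R1, R2} → strengths 0.98, 0.00
Aggregate via t-conorm [min(1, a+b)]: 0.98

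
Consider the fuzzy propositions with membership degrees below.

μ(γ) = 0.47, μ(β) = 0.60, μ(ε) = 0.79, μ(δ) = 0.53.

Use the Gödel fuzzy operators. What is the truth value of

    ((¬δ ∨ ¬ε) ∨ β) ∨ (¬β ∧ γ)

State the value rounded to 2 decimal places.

¬δ = 1 − 0.53 = 0.47
¬ε = 1 − 0.79 = 0.21
¬δ ∨ ¬ε = max(a, b) on (0.47, 0.21) = 0.47
(¬δ ∨ ¬ε) ∨ β = max(a, b) on (0.47, 0.60) = 0.60
¬β = 1 − 0.60 = 0.40
¬β ∧ γ = min(a, b) on (0.40, 0.47) = 0.40
((¬δ ∨ ¬ε) ∨ β) ∨ (¬β ∧ γ) = max(a, b) on (0.60, 0.40) = 0.60

0.60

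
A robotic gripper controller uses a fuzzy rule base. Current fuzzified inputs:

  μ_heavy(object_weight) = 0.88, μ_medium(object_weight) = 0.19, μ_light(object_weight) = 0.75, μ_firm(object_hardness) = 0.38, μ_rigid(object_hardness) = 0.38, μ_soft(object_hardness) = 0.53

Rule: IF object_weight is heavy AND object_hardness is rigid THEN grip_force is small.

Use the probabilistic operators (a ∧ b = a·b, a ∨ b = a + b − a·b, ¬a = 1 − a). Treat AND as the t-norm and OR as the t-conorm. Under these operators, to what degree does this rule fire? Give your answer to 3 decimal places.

0.334

firing strength: heavy=0.88, rigid=0.38; AND[a·b] → w = 0.3344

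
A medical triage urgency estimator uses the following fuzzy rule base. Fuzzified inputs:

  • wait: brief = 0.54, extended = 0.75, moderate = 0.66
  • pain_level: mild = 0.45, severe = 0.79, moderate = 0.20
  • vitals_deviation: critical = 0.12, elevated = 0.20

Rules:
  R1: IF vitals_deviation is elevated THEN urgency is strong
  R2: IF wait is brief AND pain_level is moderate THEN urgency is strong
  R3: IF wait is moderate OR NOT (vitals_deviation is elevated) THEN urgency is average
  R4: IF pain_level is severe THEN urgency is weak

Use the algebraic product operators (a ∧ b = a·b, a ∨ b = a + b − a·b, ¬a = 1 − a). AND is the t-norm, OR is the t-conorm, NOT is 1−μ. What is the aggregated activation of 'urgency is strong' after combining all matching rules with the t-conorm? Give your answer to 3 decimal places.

R1: elevated=0.20 → w = 0.2000
R2: brief=0.54, moderate=0.20; AND[a·b] → w = 0.1080
R3: moderate=0.66, ¬elevated=1−0.20=0.80; OR[a + b − a·b] → w = 0.9320
R4: severe=0.79 → w = 0.7900
Rules with consequent 'strong': {R1, R2} → strengths 0.2000, 0.1080
Aggregate via t-conorm [a + b − a·b]: 0.2864

0.286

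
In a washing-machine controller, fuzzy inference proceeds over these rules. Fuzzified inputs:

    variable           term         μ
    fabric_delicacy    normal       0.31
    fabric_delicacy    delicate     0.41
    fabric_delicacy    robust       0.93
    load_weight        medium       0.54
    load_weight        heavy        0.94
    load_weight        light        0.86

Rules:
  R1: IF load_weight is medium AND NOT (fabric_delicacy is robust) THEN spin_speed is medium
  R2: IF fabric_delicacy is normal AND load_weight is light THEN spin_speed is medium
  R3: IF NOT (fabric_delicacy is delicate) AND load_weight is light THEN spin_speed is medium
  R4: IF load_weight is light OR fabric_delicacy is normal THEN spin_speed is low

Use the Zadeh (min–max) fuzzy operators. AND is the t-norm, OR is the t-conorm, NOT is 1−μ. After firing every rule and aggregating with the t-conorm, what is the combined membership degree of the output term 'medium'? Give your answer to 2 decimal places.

0.59

R1: medium=0.54, ¬robust=1−0.93=0.07; AND[min(a, b)] → w = 0.07
R2: normal=0.31, light=0.86; AND[min(a, b)] → w = 0.31
R3: ¬delicate=1−0.41=0.59, light=0.86; AND[min(a, b)] → w = 0.59
R4: light=0.86, normal=0.31; OR[max(a, b)] → w = 0.86
Rules with consequent 'medium': {R1, R2, R3} → strengths 0.07, 0.31, 0.59
Aggregate via t-conorm [max(a, b)]: 0.59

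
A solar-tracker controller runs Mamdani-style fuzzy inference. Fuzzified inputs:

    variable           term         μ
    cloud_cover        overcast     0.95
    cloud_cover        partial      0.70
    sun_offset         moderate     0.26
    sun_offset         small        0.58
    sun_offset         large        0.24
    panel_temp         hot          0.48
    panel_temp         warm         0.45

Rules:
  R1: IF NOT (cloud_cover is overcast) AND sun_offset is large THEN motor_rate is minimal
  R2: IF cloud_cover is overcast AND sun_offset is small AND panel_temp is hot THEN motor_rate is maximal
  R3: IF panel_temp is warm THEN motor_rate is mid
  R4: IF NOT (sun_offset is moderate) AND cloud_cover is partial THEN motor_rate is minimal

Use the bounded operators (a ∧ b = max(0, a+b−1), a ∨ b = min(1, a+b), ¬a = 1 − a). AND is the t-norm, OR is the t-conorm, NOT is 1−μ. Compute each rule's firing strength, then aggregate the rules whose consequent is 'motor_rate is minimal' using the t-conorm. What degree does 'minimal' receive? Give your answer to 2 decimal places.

0.44

R1: ¬overcast=1−0.95=0.05, large=0.24; AND[max(0, a+b−1)] → w = 0.00
R2: overcast=0.95, small=0.58, hot=0.48; AND[max(0, a+b−1)] → w = 0.01
R3: warm=0.45 → w = 0.45
R4: ¬moderate=1−0.26=0.74, partial=0.70; AND[max(0, a+b−1)] → w = 0.44
Rules with consequent 'minimal': {R1, R4} → strengths 0.00, 0.44
Aggregate via t-conorm [min(1, a+b)]: 0.44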